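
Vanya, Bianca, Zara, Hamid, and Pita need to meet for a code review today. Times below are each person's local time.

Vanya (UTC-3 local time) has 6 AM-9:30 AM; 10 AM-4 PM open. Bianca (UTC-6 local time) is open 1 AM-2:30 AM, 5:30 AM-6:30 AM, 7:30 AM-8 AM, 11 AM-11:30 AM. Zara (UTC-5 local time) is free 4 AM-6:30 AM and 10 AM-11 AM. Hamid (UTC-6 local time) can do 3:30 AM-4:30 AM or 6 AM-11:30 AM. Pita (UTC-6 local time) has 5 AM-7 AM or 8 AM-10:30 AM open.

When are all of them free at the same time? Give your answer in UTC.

Vanya in UTC: 09:00-12:30, 13:00-19:00 (add 3h to convert from UTC-3).
Bianca in UTC: 07:00-08:30, 11:30-12:30, 13:30-14:00, 17:00-17:30 (add 6h to convert from UTC-6).
Zara in UTC: 09:00-11:30, 15:00-16:00 (add 5h to convert from UTC-5).
Hamid in UTC: 09:30-10:30, 12:00-17:30 (add 6h to convert from UTC-6).
Pita in UTC: 11:00-13:00, 14:00-16:30 (add 6h to convert from UTC-6).
Vanya ∩ Bianca: 11:30-12:30, 13:30-14:00, 17:00-17:30.
Vanya ∩ Bianca ∩ Zara: ∅.
Vanya ∩ Bianca ∩ Zara ∩ Hamid: ∅.
Vanya ∩ Bianca ∩ Zara ∩ Hamid ∩ Pita: ∅.
There is no time when everyone is free.

none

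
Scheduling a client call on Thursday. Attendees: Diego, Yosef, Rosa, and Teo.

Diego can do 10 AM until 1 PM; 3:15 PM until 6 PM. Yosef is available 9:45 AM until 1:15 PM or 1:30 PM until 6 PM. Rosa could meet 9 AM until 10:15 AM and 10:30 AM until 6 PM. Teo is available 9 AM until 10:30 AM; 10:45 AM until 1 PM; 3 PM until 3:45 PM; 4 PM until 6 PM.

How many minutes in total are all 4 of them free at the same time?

300

Diego ∩ Yosef: 10:00-13:00, 15:15-18:00.
Diego ∩ Yosef ∩ Rosa: 10:00-10:15, 10:30-13:00, 15:15-18:00.
Diego ∩ Yosef ∩ Rosa ∩ Teo: 10:00-10:15, 10:45-13:00, 15:15-15:45, 16:00-18:00.
Summing the common windows: 15 + 135 + 30 + 120 = 300 minutes.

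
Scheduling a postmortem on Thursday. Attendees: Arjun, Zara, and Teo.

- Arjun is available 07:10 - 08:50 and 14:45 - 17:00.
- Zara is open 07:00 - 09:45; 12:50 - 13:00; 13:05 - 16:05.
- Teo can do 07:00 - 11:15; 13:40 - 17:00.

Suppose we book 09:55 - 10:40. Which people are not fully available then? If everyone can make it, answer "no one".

Arjun, Zara

Arjun: not fully free for 09:55-10:40. Zara: not fully free for 09:55-10:40. Teo: free for 09:55-10:40.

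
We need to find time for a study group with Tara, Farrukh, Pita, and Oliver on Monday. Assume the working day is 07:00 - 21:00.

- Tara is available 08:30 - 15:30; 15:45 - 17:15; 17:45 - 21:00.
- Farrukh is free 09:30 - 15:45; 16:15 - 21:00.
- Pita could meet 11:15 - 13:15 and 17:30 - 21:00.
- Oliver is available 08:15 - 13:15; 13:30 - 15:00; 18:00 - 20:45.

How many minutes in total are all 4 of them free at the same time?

Tara ∩ Farrukh: 09:30-15:30, 16:15-17:15, 17:45-21:00.
Tara ∩ Farrukh ∩ Pita: 11:15-13:15, 17:45-21:00.
Tara ∩ Farrukh ∩ Pita ∩ Oliver: 11:15-13:15, 18:00-20:45.
Summing the common windows: 120 + 165 = 285 minutes.

285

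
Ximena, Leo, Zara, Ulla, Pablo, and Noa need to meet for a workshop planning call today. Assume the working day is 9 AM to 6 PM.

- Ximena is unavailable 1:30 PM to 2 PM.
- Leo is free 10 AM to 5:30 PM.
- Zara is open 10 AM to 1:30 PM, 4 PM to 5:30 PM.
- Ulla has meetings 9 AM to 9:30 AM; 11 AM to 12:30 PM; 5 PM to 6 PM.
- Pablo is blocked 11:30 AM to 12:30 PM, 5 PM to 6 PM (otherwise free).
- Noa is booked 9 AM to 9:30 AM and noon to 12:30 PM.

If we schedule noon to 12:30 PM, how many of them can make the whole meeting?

3

Ximena free: 09:00-13:30, 14:00-18:00 (invert busy blocks within the working day).
Leo free: 10:00-17:30.
Zara free: 10:00-13:30, 16:00-17:30.
Ulla free: 09:30-11:00, 12:30-17:00 (invert busy blocks within the working day).
Pablo free: 09:00-11:30, 12:30-17:00 (invert busy blocks within the working day).
Noa free: 09:30-12:00, 12:30-18:00 (invert busy blocks within the working day).
Ximena, Leo, and Zara can make the full 12:00-12:30 slot — that's 3.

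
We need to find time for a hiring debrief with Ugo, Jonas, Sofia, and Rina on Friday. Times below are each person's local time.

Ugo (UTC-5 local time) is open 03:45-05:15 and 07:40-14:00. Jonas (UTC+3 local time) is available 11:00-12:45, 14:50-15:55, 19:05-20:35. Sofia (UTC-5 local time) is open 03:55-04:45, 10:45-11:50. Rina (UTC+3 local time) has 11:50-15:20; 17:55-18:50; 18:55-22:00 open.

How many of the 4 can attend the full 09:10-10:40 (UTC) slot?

Ugo in UTC: 08:45-10:15, 12:40-19:00 (add 5h to convert from UTC-5).
Jonas in UTC: 08:00-09:45, 11:50-12:55, 16:05-17:35 (subtract 3h to convert from UTC+3).
Sofia in UTC: 08:55-09:45, 15:45-16:50 (add 5h to convert from UTC-5).
Rina in UTC: 08:50-12:20, 14:55-15:50, 15:55-19:00 (subtract 3h to convert from UTC+3).
Rina can make the full 09:10-10:40 slot — that's 1.

1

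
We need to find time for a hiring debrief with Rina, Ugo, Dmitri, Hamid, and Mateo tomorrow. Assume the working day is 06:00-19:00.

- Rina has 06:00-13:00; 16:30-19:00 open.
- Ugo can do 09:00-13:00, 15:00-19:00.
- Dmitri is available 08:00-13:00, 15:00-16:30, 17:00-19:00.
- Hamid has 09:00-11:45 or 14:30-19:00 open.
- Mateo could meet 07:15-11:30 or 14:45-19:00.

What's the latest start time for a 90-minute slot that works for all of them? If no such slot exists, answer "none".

Rina ∩ Ugo: 09:00-13:00, 16:30-19:00.
Rina ∩ Ugo ∩ Dmitri: 09:00-13:00, 17:00-19:00.
Rina ∩ Ugo ∩ Dmitri ∩ Hamid: 09:00-11:45, 17:00-19:00.
Rina ∩ Ugo ∩ Dmitri ∩ Hamid ∩ Mateo: 09:00-11:30, 17:00-19:00.
The last common window of at least 90 minutes is 17:00-19:00; a 90-minute meeting can start as late as 17:30 and still end by 19:00.

17:30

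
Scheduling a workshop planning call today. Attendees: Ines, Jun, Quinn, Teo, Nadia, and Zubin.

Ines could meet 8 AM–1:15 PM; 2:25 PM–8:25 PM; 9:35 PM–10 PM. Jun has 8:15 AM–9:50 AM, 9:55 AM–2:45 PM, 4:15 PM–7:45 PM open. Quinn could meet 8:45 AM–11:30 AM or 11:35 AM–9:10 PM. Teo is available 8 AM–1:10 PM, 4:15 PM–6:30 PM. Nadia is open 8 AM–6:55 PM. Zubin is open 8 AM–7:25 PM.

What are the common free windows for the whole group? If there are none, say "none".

Ines ∩ Jun: 08:15-09:50, 09:55-13:15, 14:25-14:45, 16:15-19:45.
Ines ∩ Jun ∩ Quinn: 08:45-09:50, 09:55-11:30, 11:35-13:15, 14:25-14:45, 16:15-19:45.
Ines ∩ Jun ∩ Quinn ∩ Teo: 08:45-09:50, 09:55-11:30, 11:35-13:10, 16:15-18:30.
Ines ∩ Jun ∩ Quinn ∩ Teo ∩ Nadia: 08:45-09:50, 09:55-11:30, 11:35-13:10, 16:15-18:30.
Ines ∩ Jun ∩ Quinn ∩ Teo ∩ Nadia ∩ Zubin: 08:45-09:50, 09:55-11:30, 11:35-13:10, 16:15-18:30.

08:45-09:50, 09:55-11:30, 11:35-13:10, 16:15-18:30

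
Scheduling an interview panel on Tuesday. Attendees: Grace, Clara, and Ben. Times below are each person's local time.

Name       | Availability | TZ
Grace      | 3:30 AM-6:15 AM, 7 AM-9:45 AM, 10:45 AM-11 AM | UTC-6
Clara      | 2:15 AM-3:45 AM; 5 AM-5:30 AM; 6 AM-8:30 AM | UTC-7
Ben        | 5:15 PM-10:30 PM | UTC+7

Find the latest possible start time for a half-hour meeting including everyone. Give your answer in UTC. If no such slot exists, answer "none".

Grace in UTC: 09:30-12:15, 13:00-15:45, 16:45-17:00 (add 6h to convert from UTC-6).
Clara in UTC: 09:15-10:45, 12:00-12:30, 13:00-15:30 (add 7h to convert from UTC-7).
Ben in UTC: 10:15-15:30 (subtract 7h to convert from UTC+7).
Grace ∩ Clara: 09:30-10:45, 12:00-12:15, 13:00-15:30.
Grace ∩ Clara ∩ Ben: 10:15-10:45, 12:00-12:15, 13:00-15:30.
So the common availability across everyone is 10:15-10:45, 12:00-12:15, 13:00-15:30.
The last common window of at least 30 minutes is 13:00-15:30; a 30-minute meeting can start as late as 15:00 and still end by 15:30.

15:00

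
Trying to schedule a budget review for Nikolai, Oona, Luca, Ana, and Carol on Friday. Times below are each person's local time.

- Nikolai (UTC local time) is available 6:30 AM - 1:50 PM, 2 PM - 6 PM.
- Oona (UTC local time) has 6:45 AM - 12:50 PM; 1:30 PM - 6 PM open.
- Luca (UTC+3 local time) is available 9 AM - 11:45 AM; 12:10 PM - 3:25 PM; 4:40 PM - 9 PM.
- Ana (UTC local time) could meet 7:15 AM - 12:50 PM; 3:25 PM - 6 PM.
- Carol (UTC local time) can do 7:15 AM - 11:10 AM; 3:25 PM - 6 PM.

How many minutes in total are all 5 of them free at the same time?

Nikolai in UTC: 06:30-13:50, 14:00-18:00.
Oona in UTC: 06:45-12:50, 13:30-18:00.
Luca in UTC: 06:00-08:45, 09:10-12:25, 13:40-18:00 (subtract 3h to convert from UTC+3).
Ana in UTC: 07:15-12:50, 15:25-18:00.
Carol in UTC: 07:15-11:10, 15:25-18:00.
Nikolai ∩ Oona: 06:45-12:50, 13:30-13:50, 14:00-18:00.
Nikolai ∩ Oona ∩ Luca: 06:45-08:45, 09:10-12:25, 13:40-13:50, 14:00-18:00.
Nikolai ∩ Oona ∩ Luca ∩ Ana: 07:15-08:45, 09:10-12:25, 15:25-18:00.
Nikolai ∩ Oona ∩ Luca ∩ Ana ∩ Carol: 07:15-08:45, 09:10-11:10, 15:25-18:00.
Summing the common windows: 90 + 120 + 155 = 365 minutes.

365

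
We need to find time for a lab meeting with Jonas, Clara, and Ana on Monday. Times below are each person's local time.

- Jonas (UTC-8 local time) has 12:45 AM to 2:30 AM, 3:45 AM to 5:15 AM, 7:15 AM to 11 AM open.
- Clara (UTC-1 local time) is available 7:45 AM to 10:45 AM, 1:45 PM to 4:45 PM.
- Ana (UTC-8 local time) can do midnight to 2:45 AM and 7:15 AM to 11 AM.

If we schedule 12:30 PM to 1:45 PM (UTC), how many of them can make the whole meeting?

Jonas in UTC: 08:45-10:30, 11:45-13:15, 15:15-19:00 (add 8h to convert from UTC-8).
Clara in UTC: 08:45-11:45, 14:45-17:45 (add 1h to convert from UTC-1).
Ana in UTC: 08:00-10:45, 15:15-19:00 (add 8h to convert from UTC-8).
nobody can make the full 12:30-13:45 slot — that's 0.

0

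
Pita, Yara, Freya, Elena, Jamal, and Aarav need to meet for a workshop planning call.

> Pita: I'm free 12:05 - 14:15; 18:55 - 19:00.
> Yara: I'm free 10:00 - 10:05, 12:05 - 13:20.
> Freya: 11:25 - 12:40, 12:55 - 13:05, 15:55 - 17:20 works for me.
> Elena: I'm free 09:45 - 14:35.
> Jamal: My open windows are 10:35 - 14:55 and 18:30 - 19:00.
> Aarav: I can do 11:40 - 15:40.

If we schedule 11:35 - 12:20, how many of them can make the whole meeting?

3

Freya, Elena, and Jamal can make the full 11:35-12:20 slot — that's 3.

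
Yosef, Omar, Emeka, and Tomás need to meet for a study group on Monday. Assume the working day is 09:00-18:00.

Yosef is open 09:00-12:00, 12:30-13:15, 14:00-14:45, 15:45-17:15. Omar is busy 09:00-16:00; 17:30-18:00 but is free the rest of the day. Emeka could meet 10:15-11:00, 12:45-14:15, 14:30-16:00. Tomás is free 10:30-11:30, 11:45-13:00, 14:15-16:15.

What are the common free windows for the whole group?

none

Yosef free: 09:00-12:00, 12:30-13:15, 14:00-14:45, 15:45-17:15.
Omar free: 16:00-17:30 (invert busy blocks within the working day).
Emeka free: 10:15-11:00, 12:45-14:15, 14:30-16:00.
Tomás free: 10:30-11:30, 11:45-13:00, 14:15-16:15.
Yosef ∩ Omar: 16:00-17:15.
Yosef ∩ Omar ∩ Emeka: ∅.
Yosef ∩ Omar ∩ Emeka ∩ Tomás: ∅.
There is no time when everyone is free.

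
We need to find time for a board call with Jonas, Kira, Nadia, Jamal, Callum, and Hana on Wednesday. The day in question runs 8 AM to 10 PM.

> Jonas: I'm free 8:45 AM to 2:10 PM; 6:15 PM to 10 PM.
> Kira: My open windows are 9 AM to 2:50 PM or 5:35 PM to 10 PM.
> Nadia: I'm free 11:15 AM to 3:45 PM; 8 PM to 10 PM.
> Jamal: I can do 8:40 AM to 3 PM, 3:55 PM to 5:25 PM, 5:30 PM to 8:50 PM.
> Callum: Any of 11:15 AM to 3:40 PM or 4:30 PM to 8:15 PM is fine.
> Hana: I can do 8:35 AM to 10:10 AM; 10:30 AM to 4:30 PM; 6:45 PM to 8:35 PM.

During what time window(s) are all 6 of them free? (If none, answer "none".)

11:15-14:10, 20:00-20:15

Jonas ∩ Kira: 09:00-14:10, 18:15-22:00.
Jonas ∩ Kira ∩ Nadia: 11:15-14:10, 20:00-22:00.
Jonas ∩ Kira ∩ Nadia ∩ Jamal: 11:15-14:10, 20:00-20:50.
Jonas ∩ Kira ∩ Nadia ∩ Jamal ∩ Callum: 11:15-14:10, 20:00-20:15.
Jonas ∩ Kira ∩ Nadia ∩ Jamal ∩ Callum ∩ Hana: 11:15-14:10, 20:00-20:15.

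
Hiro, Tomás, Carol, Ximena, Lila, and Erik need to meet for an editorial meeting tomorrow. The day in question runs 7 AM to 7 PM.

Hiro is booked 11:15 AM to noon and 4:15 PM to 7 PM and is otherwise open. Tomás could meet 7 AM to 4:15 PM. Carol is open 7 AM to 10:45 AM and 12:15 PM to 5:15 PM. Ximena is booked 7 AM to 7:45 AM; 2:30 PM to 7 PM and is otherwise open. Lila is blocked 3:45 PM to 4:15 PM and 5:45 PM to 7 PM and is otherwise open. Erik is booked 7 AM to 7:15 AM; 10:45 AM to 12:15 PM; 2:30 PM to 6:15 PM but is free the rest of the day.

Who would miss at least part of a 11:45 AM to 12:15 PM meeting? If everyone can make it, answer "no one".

Hiro free: 07:00-11:15, 12:00-16:15 (invert busy blocks within the working day).
Tomás free: 07:00-16:15.
Carol free: 07:00-10:45, 12:15-17:15.
Ximena free: 07:45-14:30 (invert busy blocks within the working day).
Lila free: 07:00-15:45, 16:15-17:45 (invert busy blocks within the working day).
Erik free: 07:15-10:45, 12:15-14:30, 18:15-19:00 (invert busy blocks within the working day).
Hiro: not fully free for 11:45-12:15. Tomás: free for 11:45-12:15. Carol: not fully free for 11:45-12:15. Ximena: free for 11:45-12:15. Lila: free for 11:45-12:15. Erik: not fully free for 11:45-12:15.

Carol, Erik, Hiro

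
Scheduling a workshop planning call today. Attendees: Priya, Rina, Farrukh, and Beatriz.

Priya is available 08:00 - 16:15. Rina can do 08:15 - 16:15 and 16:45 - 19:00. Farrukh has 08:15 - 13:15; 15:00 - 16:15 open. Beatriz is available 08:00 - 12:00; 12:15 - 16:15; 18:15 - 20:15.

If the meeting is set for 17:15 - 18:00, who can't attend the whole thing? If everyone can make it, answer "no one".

Priya: not fully free for 17:15-18:00. Rina: free for 17:15-18:00. Farrukh: not fully free for 17:15-18:00. Beatriz: not fully free for 17:15-18:00.

Beatriz, Farrukh, Priya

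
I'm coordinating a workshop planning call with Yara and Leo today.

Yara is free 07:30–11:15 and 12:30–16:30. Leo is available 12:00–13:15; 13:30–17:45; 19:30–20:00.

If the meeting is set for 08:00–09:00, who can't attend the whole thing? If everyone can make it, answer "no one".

Leo

Yara: free for 08:00-09:00. Leo: not fully free for 08:00-09:00.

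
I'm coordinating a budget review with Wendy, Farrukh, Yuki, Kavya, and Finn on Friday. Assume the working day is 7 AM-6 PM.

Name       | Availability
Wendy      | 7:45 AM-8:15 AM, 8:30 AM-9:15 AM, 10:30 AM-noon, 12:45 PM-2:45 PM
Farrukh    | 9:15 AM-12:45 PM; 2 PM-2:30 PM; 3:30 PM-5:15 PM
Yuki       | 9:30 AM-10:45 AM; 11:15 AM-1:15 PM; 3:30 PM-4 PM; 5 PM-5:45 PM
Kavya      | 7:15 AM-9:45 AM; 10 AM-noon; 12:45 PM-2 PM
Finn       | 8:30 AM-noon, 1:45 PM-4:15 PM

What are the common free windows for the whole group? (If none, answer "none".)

10:30-10:45, 11:15-12:00

Wendy ∩ Farrukh: 10:30-12:00, 14:00-14:30.
Wendy ∩ Farrukh ∩ Yuki: 10:30-10:45, 11:15-12:00.
Wendy ∩ Farrukh ∩ Yuki ∩ Kavya: 10:30-10:45, 11:15-12:00.
Wendy ∩ Farrukh ∩ Yuki ∩ Kavya ∩ Finn: 10:30-10:45, 11:15-12:00.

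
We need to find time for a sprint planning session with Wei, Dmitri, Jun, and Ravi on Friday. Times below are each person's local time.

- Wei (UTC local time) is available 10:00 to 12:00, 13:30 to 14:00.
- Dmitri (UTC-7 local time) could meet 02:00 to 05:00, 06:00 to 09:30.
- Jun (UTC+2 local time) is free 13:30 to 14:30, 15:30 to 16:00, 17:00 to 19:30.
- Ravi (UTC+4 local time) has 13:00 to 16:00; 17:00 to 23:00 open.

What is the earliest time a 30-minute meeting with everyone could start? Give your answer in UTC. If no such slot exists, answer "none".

11:30

Wei in UTC: 10:00-12:00, 13:30-14:00.
Dmitri in UTC: 09:00-12:00, 13:00-16:30 (add 7h to convert from UTC-7).
Jun in UTC: 11:30-12:30, 13:30-14:00, 15:00-17:30 (subtract 2h to convert from UTC+2).
Ravi in UTC: 09:00-12:00, 13:00-19:00 (subtract 4h to convert from UTC+4).
Wei ∩ Dmitri: 10:00-12:00, 13:30-14:00.
Wei ∩ Dmitri ∩ Jun: 11:30-12:00, 13:30-14:00.
Wei ∩ Dmitri ∩ Jun ∩ Ravi: 11:30-12:00, 13:30-14:00.
The first common window of at least 30 minutes is 11:30-12:00, so the earliest start is 11:30.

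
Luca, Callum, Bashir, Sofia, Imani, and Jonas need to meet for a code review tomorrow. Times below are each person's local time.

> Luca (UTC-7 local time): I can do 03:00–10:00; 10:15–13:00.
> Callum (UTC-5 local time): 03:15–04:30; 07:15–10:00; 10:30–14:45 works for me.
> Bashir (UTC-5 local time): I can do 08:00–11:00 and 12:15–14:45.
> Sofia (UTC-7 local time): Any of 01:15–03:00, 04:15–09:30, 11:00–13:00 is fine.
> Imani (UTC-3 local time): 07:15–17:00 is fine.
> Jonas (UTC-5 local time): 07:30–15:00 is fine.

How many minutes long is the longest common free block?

Luca in UTC: 10:00-17:00, 17:15-20:00 (add 7h to convert from UTC-7).
Callum in UTC: 08:15-09:30, 12:15-15:00, 15:30-19:45 (add 5h to convert from UTC-5).
Bashir in UTC: 13:00-16:00, 17:15-19:45 (add 5h to convert from UTC-5).
Sofia in UTC: 08:15-10:00, 11:15-16:30, 18:00-20:00 (add 7h to convert from UTC-7).
Imani in UTC: 10:15-20:00 (add 3h to convert from UTC-3).
Jonas in UTC: 12:30-20:00 (add 5h to convert from UTC-5).
Luca ∩ Callum: 12:15-15:00, 15:30-17:00, 17:15-19:45.
Luca ∩ Callum ∩ Bashir: 13:00-15:00, 15:30-16:00, 17:15-19:45.
Luca ∩ Callum ∩ Bashir ∩ Sofia: 13:00-15:00, 15:30-16:00, 18:00-19:45.
Luca ∩ Callum ∩ Bashir ∩ Sofia ∩ Imani: 13:00-15:00, 15:30-16:00, 18:00-19:45.
Luca ∩ Callum ∩ Bashir ∩ Sofia ∩ Imani ∩ Jonas: 13:00-15:00, 15:30-16:00, 18:00-19:45.
The longest is 13:00-15:00 at 120 minutes.

120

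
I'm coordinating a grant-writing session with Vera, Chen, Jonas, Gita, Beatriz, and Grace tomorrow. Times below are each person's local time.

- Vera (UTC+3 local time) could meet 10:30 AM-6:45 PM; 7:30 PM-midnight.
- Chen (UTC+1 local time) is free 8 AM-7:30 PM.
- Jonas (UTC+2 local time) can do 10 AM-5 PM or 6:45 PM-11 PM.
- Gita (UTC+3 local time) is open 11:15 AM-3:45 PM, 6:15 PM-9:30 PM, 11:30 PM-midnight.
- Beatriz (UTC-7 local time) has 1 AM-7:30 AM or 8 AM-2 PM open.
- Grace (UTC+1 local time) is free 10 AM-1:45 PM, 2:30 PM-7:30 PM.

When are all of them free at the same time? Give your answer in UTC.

09:00-12:45, 16:45-18:30

Vera in UTC: 07:30-15:45, 16:30-21:00 (subtract 3h to convert from UTC+3).
Chen in UTC: 07:00-18:30 (subtract 1h to convert from UTC+1).
Jonas in UTC: 08:00-15:00, 16:45-21:00 (subtract 2h to convert from UTC+2).
Gita in UTC: 08:15-12:45, 15:15-18:30, 20:30-21:00 (subtract 3h to convert from UTC+3).
Beatriz in UTC: 08:00-14:30, 15:00-21:00 (add 7h to convert from UTC-7).
Grace in UTC: 09:00-12:45, 13:30-18:30 (subtract 1h to convert from UTC+1).
Vera ∩ Chen: 07:30-15:45, 16:30-18:30.
Vera ∩ Chen ∩ Jonas: 08:00-15:00, 16:45-18:30.
Vera ∩ Chen ∩ Jonas ∩ Gita: 08:15-12:45, 16:45-18:30.
Vera ∩ Chen ∩ Jonas ∩ Gita ∩ Beatriz: 08:15-12:45, 16:45-18:30.
Vera ∩ Chen ∩ Jonas ∩ Gita ∩ Beatriz ∩ Grace: 09:00-12:45, 16:45-18:30.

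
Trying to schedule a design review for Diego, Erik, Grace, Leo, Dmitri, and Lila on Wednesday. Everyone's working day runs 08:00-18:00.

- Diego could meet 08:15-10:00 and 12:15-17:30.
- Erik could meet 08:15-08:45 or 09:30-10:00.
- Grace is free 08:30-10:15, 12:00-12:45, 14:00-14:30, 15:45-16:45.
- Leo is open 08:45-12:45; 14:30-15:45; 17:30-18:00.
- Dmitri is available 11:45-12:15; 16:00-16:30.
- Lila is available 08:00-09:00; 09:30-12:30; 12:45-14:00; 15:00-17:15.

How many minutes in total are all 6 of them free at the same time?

Diego ∩ Erik: 08:15-08:45, 09:30-10:00.
Diego ∩ Erik ∩ Grace: 08:30-08:45, 09:30-10:00.
Diego ∩ Erik ∩ Grace ∩ Leo: 09:30-10:00.
Diego ∩ Erik ∩ Grace ∩ Leo ∩ Dmitri: ∅.
Diego ∩ Erik ∩ Grace ∩ Leo ∩ Dmitri ∩ Lila: ∅.
There is no time when everyone is free.
There is no common window, so the total is 0 minutes.

0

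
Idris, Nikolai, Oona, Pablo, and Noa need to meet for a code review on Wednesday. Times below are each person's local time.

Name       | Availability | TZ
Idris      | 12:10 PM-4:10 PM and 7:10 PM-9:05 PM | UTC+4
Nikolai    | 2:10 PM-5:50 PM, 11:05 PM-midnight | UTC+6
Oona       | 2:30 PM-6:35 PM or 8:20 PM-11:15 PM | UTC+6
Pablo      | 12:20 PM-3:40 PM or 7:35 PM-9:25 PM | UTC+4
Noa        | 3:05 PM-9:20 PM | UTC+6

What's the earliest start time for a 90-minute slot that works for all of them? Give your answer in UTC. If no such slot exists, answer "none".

09:05

Idris in UTC: 08:10-12:10, 15:10-17:05 (subtract 4h to convert from UTC+4).
Nikolai in UTC: 08:10-11:50, 17:05-18:00 (subtract 6h to convert from UTC+6).
Oona in UTC: 08:30-12:35, 14:20-17:15 (subtract 6h to convert from UTC+6).
Pablo in UTC: 08:20-11:40, 15:35-17:25 (subtract 4h to convert from UTC+4).
Noa in UTC: 09:05-15:20 (subtract 6h to convert from UTC+6).
Idris ∩ Nikolai: 08:10-11:50.
Idris ∩ Nikolai ∩ Oona: 08:30-11:50.
Idris ∩ Nikolai ∩ Oona ∩ Pablo: 08:30-11:40.
Idris ∩ Nikolai ∩ Oona ∩ Pablo ∩ Noa: 09:05-11:40.
The first common window of at least 90 minutes is 09:05-11:40, so the earliest start is 09:05.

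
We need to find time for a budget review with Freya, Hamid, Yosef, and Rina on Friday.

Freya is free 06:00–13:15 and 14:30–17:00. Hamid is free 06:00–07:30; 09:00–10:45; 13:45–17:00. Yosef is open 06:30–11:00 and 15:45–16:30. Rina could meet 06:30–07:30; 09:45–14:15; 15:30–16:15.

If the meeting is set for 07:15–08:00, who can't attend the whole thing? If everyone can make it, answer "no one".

Hamid, Rina

Freya: free for 07:15-08:00. Hamid: not fully free for 07:15-08:00. Yosef: free for 07:15-08:00. Rina: not fully free for 07:15-08:00.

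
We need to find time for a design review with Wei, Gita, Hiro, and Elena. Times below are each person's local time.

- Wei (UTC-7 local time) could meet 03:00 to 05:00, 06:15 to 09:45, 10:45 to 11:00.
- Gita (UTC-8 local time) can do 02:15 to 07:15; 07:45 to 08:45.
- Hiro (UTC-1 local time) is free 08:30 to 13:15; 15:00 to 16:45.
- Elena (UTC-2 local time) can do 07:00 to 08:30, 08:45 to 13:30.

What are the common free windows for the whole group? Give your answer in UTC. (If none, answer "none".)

10:15-10:30, 10:45-12:00, 13:15-14:15

Wei in UTC: 10:00-12:00, 13:15-16:45, 17:45-18:00 (add 7h to convert from UTC-7).
Gita in UTC: 10:15-15:15, 15:45-16:45 (add 8h to convert from UTC-8).
Hiro in UTC: 09:30-14:15, 16:00-17:45 (add 1h to convert from UTC-1).
Elena in UTC: 09:00-10:30, 10:45-15:30 (add 2h to convert from UTC-2).
Wei ∩ Gita: 10:15-12:00, 13:15-15:15, 15:45-16:45.
Wei ∩ Gita ∩ Hiro: 10:15-12:00, 13:15-14:15, 16:00-16:45.
Wei ∩ Gita ∩ Hiro ∩ Elena: 10:15-10:30, 10:45-12:00, 13:15-14:15.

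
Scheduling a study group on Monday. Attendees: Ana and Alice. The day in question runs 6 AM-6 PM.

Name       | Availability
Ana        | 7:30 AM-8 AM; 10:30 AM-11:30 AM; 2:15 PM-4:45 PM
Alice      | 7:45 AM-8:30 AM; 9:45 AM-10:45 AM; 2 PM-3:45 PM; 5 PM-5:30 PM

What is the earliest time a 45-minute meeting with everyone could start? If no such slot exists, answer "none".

14:15

Ana ∩ Alice: 07:45-08:00, 10:30-10:45, 14:15-15:45.
The first common window of at least 45 minutes is 14:15-15:45, so the earliest start is 14:15.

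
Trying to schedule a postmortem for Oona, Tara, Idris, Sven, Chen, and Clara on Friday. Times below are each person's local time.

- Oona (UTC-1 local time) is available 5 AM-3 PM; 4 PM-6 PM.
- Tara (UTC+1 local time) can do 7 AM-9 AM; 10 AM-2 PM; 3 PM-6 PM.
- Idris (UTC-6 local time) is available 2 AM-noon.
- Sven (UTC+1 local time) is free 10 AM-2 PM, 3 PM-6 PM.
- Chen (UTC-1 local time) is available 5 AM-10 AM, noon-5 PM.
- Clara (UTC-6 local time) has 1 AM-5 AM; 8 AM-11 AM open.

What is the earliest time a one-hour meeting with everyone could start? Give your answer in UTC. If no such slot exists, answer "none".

09:00

Oona in UTC: 06:00-16:00, 17:00-19:00 (add 1h to convert from UTC-1).
Tara in UTC: 06:00-08:00, 09:00-13:00, 14:00-17:00 (subtract 1h to convert from UTC+1).
Idris in UTC: 08:00-18:00 (add 6h to convert from UTC-6).
Sven in UTC: 09:00-13:00, 14:00-17:00 (subtract 1h to convert from UTC+1).
Chen in UTC: 06:00-11:00, 13:00-18:00 (add 1h to convert from UTC-1).
Clara in UTC: 07:00-11:00, 14:00-17:00 (add 6h to convert from UTC-6).
Oona ∩ Tara: 06:00-08:00, 09:00-13:00, 14:00-16:00.
Oona ∩ Tara ∩ Idris: 09:00-13:00, 14:00-16:00.
Oona ∩ Tara ∩ Idris ∩ Sven: 09:00-13:00, 14:00-16:00.
Oona ∩ Tara ∩ Idris ∩ Sven ∩ Chen: 09:00-11:00, 14:00-16:00.
Oona ∩ Tara ∩ Idris ∩ Sven ∩ Chen ∩ Clara: 09:00-11:00, 14:00-16:00.
Those are the intersection windows.
The first common window of at least 60 minutes is 09:00-11:00, so the earliest start is 09:00.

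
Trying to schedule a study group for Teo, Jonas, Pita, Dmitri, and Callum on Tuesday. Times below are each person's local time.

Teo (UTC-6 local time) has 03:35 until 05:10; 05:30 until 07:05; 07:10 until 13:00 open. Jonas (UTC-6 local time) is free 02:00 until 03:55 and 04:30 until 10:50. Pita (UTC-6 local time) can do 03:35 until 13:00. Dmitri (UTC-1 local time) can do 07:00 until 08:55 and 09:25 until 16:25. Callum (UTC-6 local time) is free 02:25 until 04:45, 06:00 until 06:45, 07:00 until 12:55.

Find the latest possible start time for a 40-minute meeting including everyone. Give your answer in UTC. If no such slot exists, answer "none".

Teo in UTC: 09:35-11:10, 11:30-13:05, 13:10-19:00 (add 6h to convert from UTC-6).
Jonas in UTC: 08:00-09:55, 10:30-16:50 (add 6h to convert from UTC-6).
Pita in UTC: 09:35-19:00 (add 6h to convert from UTC-6).
Dmitri in UTC: 08:00-09:55, 10:25-17:25 (add 1h to convert from UTC-1).
Callum in UTC: 08:25-10:45, 12:00-12:45, 13:00-18:55 (add 6h to convert from UTC-6).
Teo ∩ Jonas: 09:35-09:55, 10:30-11:10, 11:30-13:05, 13:10-16:50.
Teo ∩ Jonas ∩ Pita: 09:35-09:55, 10:30-11:10, 11:30-13:05, 13:10-16:50.
Teo ∩ Jonas ∩ Pita ∩ Dmitri: 09:35-09:55, 10:30-11:10, 11:30-13:05, 13:10-16:50.
Teo ∩ Jonas ∩ Pita ∩ Dmitri ∩ Callum: 09:35-09:55, 10:30-10:45, 12:00-12:45, 13:00-13:05, 13:10-16:50.
Those are the intersection windows.
The last common window of at least 40 minutes is 13:10-16:50; a 40-minute meeting can start as late as 16:10 and still end by 16:50.

16:10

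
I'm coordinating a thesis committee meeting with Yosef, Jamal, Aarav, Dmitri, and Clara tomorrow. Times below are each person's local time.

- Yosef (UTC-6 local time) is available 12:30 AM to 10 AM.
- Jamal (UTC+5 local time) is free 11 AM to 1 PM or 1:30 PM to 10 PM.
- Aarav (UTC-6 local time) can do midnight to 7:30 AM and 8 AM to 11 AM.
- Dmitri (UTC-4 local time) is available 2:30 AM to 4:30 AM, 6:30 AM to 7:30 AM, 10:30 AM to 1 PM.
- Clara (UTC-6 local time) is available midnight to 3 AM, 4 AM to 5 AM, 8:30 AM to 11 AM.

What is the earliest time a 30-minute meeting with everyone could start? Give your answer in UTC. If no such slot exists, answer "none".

Yosef in UTC: 06:30-16:00 (add 6h to convert from UTC-6).
Jamal in UTC: 06:00-08:00, 08:30-17:00 (subtract 5h to convert from UTC+5).
Aarav in UTC: 06:00-13:30, 14:00-17:00 (add 6h to convert from UTC-6).
Dmitri in UTC: 06:30-08:30, 10:30-11:30, 14:30-17:00 (add 4h to convert from UTC-4).
Clara in UTC: 06:00-09:00, 10:00-11:00, 14:30-17:00 (add 6h to convert from UTC-6).
Yosef ∩ Jamal: 06:30-08:00, 08:30-16:00.
Yosef ∩ Jamal ∩ Aarav: 06:30-08:00, 08:30-13:30, 14:00-16:00.
Yosef ∩ Jamal ∩ Aarav ∩ Dmitri: 06:30-08:00, 10:30-11:30, 14:30-16:00.
Yosef ∩ Jamal ∩ Aarav ∩ Dmitri ∩ Clara: 06:30-08:00, 10:30-11:00, 14:30-16:00.
The first common window of at least 30 minutes is 06:30-08:00, so the earliest start is 06:30.

06:30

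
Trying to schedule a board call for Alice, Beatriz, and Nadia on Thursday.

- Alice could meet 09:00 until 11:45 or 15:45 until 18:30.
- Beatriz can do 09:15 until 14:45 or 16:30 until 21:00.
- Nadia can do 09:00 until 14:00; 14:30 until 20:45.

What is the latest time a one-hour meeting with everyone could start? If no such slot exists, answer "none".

Alice ∩ Beatriz: 09:15-11:45, 16:30-18:30.
Alice ∩ Beatriz ∩ Nadia: 09:15-11:45, 16:30-18:30.
So the common availability across everyone is 09:15-11:45, 16:30-18:30.
The last common window of at least 60 minutes is 16:30-18:30; a 60-minute meeting can start as late as 17:30 and still end by 18:30.

17:30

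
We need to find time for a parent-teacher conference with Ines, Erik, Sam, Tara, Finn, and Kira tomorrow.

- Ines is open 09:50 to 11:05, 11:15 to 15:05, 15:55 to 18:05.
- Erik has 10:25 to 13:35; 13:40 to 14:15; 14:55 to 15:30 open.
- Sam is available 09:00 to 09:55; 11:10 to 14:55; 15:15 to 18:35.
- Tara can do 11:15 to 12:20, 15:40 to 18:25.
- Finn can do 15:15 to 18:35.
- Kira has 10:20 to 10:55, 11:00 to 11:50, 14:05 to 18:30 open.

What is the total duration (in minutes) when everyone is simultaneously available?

Ines ∩ Erik: 10:25-11:05, 11:15-13:35, 13:40-14:15, 14:55-15:05.
Ines ∩ Erik ∩ Sam: 11:15-13:35, 13:40-14:15.
Ines ∩ Erik ∩ Sam ∩ Tara: 11:15-12:20.
Ines ∩ Erik ∩ Sam ∩ Tara ∩ Finn: ∅.
Ines ∩ Erik ∩ Sam ∩ Tara ∩ Finn ∩ Kira: ∅.
There is no time when everyone is free.
There is no common window, so the total is 0 minutes.

0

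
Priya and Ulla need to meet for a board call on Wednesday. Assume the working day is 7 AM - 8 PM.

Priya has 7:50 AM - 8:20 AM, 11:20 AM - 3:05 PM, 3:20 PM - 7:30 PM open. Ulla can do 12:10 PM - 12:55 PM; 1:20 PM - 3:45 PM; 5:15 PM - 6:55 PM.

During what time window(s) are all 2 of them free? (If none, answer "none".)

Priya ∩ Ulla: 12:10-12:55, 13:20-15:05, 15:20-15:45, 17:15-18:55.

12:10-12:55, 13:20-15:05, 15:20-15:45, 17:15-18:55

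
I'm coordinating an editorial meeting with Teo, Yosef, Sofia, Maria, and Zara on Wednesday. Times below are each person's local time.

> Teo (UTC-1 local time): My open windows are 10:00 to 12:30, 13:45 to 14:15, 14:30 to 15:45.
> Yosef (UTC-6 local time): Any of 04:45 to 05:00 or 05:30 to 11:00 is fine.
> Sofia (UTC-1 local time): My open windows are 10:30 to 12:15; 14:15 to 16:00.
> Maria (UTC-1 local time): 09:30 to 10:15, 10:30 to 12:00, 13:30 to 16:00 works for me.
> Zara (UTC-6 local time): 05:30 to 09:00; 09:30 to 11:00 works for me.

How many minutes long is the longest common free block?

90

Teo in UTC: 11:00-13:30, 14:45-15:15, 15:30-16:45 (add 1h to convert from UTC-1).
Yosef in UTC: 10:45-11:00, 11:30-17:00 (add 6h to convert from UTC-6).
Sofia in UTC: 11:30-13:15, 15:15-17:00 (add 1h to convert from UTC-1).
Maria in UTC: 10:30-11:15, 11:30-13:00, 14:30-17:00 (add 1h to convert from UTC-1).
Zara in UTC: 11:30-15:00, 15:30-17:00 (add 6h to convert from UTC-6).
Teo ∩ Yosef: 11:30-13:30, 14:45-15:15, 15:30-16:45.
Teo ∩ Yosef ∩ Sofia: 11:30-13:15, 15:30-16:45.
Teo ∩ Yosef ∩ Sofia ∩ Maria: 11:30-13:00, 15:30-16:45.
Teo ∩ Yosef ∩ Sofia ∩ Maria ∩ Zara: 11:30-13:00, 15:30-16:45.
The longest is 11:30-13:00 at 90 minutes.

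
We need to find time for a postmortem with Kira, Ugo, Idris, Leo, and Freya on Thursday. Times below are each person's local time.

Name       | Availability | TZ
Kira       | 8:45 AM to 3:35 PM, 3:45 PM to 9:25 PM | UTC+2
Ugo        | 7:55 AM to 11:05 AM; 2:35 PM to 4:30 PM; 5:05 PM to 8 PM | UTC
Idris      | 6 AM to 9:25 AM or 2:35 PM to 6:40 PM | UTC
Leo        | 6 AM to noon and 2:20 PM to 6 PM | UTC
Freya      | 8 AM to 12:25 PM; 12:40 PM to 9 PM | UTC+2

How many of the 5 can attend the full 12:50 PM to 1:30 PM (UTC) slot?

Kira in UTC: 06:45-13:35, 13:45-19:25 (subtract 2h to convert from UTC+2).
Ugo in UTC: 07:55-11:05, 14:35-16:30, 17:05-20:00.
Idris in UTC: 06:00-09:25, 14:35-18:40.
Leo in UTC: 06:00-12:00, 14:20-18:00.
Freya in UTC: 06:00-10:25, 10:40-19:00 (subtract 2h to convert from UTC+2).
Kira and Freya can make the full 12:50-13:30 slot — that's 2.

2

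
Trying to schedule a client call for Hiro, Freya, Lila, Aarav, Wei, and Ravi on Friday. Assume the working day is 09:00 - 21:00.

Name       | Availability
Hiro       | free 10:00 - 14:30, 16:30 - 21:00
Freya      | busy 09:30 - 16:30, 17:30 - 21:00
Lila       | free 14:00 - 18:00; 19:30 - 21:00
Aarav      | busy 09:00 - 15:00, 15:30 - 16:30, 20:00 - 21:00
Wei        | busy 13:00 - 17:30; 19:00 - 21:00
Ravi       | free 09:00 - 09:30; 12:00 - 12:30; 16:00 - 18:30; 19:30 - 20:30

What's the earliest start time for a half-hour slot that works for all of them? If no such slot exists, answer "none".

none

Hiro free: 10:00-14:30, 16:30-21:00.
Freya free: 09:00-09:30, 16:30-17:30 (invert busy blocks within the working day).
Lila free: 14:00-18:00, 19:30-21:00.
Aarav free: 15:00-15:30, 16:30-20:00 (invert busy blocks within the working day).
Wei free: 09:00-13:00, 17:30-19:00 (invert busy blocks within the working day).
Ravi free: 09:00-09:30, 12:00-12:30, 16:00-18:30, 19:30-20:30.
Hiro ∩ Freya: 16:30-17:30.
Hiro ∩ Freya ∩ Lila: 16:30-17:30.
Hiro ∩ Freya ∩ Lila ∩ Aarav: 16:30-17:30.
Hiro ∩ Freya ∩ Lila ∩ Aarav ∩ Wei: ∅.
Hiro ∩ Freya ∩ Lila ∩ Aarav ∩ Wei ∩ Ravi: ∅.
There is no time when everyone is free.
No common window is at least 30 minutes long.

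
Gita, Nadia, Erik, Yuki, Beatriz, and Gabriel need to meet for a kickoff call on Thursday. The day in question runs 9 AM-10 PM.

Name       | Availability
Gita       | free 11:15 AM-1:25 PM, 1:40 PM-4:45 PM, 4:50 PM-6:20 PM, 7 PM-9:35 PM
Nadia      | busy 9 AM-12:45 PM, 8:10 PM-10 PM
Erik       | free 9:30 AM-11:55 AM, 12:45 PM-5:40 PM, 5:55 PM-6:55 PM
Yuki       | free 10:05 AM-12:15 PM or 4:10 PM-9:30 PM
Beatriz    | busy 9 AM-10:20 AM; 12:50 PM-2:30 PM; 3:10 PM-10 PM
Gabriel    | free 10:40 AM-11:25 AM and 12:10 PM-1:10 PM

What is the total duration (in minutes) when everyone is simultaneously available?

0

Gita free: 11:15-13:25, 13:40-16:45, 16:50-18:20, 19:00-21:35.
Nadia free: 12:45-20:10 (invert busy blocks within the working day).
Erik free: 09:30-11:55, 12:45-17:40, 17:55-18:55.
Yuki free: 10:05-12:15, 16:10-21:30.
Beatriz free: 10:20-12:50, 14:30-15:10 (invert busy blocks within the working day).
Gabriel free: 10:40-11:25, 12:10-13:10.
Gita ∩ Nadia: 12:45-13:25, 13:40-16:45, 16:50-18:20, 19:00-20:10.
Gita ∩ Nadia ∩ Erik: 12:45-13:25, 13:40-16:45, 16:50-17:40, 17:55-18:20.
Gita ∩ Nadia ∩ Erik ∩ Yuki: 16:10-16:45, 16:50-17:40, 17:55-18:20.
Gita ∩ Nadia ∩ Erik ∩ Yuki ∩ Beatriz: ∅.
Gita ∩ Nadia ∩ Erik ∩ Yuki ∩ Beatriz ∩ Gabriel: ∅.
There is no time when everyone is free.
There is no common window, so the total is 0 minutes.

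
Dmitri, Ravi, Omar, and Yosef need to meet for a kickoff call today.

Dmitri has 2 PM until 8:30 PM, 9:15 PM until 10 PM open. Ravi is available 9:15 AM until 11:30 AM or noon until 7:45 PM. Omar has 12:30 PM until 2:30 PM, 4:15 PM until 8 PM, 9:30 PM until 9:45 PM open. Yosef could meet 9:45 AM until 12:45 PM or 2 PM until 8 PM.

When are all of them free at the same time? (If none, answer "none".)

Dmitri ∩ Ravi: 14:00-19:45.
Dmitri ∩ Ravi ∩ Omar: 14:00-14:30, 16:15-19:45.
Dmitri ∩ Ravi ∩ Omar ∩ Yosef: 14:00-14:30, 16:15-19:45.

14:00-14:30, 16:15-19:45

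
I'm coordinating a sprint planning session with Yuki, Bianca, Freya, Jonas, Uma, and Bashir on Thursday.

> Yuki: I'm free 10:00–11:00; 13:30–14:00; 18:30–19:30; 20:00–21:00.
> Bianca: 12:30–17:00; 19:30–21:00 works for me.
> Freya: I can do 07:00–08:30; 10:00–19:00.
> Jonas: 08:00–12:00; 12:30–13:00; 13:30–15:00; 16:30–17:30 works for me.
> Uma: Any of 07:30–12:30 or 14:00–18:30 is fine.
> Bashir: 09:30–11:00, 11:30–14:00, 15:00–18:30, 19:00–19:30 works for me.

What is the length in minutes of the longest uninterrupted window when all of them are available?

Yuki ∩ Bianca: 13:30-14:00, 20:00-21:00.
Yuki ∩ Bianca ∩ Freya: 13:30-14:00.
Yuki ∩ Bianca ∩ Freya ∩ Jonas: 13:30-14:00.
Yuki ∩ Bianca ∩ Freya ∩ Jonas ∩ Uma: ∅.
Yuki ∩ Bianca ∩ Freya ∩ Jonas ∩ Uma ∩ Bashir: ∅.
There is no time when everyone is free.
No common window exists, so the longest block is 0 minutes.

0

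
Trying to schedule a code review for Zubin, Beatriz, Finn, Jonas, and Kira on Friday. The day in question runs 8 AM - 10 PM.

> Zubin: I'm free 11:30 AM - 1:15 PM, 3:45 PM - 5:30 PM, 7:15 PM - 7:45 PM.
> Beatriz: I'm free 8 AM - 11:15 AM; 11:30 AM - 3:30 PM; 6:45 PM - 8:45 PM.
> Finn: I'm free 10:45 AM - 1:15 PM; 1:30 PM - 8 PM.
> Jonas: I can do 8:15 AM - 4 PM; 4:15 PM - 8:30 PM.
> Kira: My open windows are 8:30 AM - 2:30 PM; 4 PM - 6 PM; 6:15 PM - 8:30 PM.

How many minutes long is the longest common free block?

Zubin ∩ Beatriz: 11:30-13:15, 19:15-19:45.
Zubin ∩ Beatriz ∩ Finn: 11:30-13:15, 19:15-19:45.
Zubin ∩ Beatriz ∩ Finn ∩ Jonas: 11:30-13:15, 19:15-19:45.
Zubin ∩ Beatriz ∩ Finn ∩ Jonas ∩ Kira: 11:30-13:15, 19:15-19:45.
The longest is 11:30-13:15 at 105 minutes.

105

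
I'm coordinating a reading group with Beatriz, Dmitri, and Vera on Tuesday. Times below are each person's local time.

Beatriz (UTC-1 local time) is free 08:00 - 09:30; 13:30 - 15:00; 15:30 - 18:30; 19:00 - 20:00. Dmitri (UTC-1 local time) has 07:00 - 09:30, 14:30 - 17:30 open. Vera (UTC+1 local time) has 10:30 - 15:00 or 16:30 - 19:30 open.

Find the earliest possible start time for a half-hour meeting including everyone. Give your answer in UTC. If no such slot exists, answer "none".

09:30

Beatriz in UTC: 09:00-10:30, 14:30-16:00, 16:30-19:30, 20:00-21:00 (add 1h to convert from UTC-1).
Dmitri in UTC: 08:00-10:30, 15:30-18:30 (add 1h to convert from UTC-1).
Vera in UTC: 09:30-14:00, 15:30-18:30 (subtract 1h to convert from UTC+1).
Beatriz ∩ Dmitri: 09:00-10:30, 15:30-16:00, 16:30-18:30.
Beatriz ∩ Dmitri ∩ Vera: 09:30-10:30, 15:30-16:00, 16:30-18:30.
So the common availability across everyone is 09:30-10:30, 15:30-16:00, 16:30-18:30.
The first common window of at least 30 minutes is 09:30-10:30, so the earliest start is 09:30.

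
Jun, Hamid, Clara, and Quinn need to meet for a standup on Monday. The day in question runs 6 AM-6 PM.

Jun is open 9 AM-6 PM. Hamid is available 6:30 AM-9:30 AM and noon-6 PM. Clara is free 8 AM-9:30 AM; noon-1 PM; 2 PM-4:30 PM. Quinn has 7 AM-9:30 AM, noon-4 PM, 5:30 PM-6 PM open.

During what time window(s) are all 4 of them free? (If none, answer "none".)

09:00-09:30, 12:00-13:00, 14:00-16:00

Jun ∩ Hamid: 09:00-09:30, 12:00-18:00.
Jun ∩ Hamid ∩ Clara: 09:00-09:30, 12:00-13:00, 14:00-16:30.
Jun ∩ Hamid ∩ Clara ∩ Quinn: 09:00-09:30, 12:00-13:00, 14:00-16:00.
Those are the intersection windows.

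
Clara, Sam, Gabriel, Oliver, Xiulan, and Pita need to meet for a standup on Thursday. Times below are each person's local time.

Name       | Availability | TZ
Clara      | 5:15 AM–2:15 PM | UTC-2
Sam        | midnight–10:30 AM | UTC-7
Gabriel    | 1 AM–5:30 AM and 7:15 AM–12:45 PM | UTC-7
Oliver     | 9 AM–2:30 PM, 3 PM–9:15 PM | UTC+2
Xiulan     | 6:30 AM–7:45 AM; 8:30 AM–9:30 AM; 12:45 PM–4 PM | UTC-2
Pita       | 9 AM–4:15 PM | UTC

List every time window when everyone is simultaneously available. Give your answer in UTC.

09:00-09:45, 10:30-11:30, 14:45-16:15

Clara in UTC: 07:15-16:15 (add 2h to convert from UTC-2).
Sam in UTC: 07:00-17:30 (add 7h to convert from UTC-7).
Gabriel in UTC: 08:00-12:30, 14:15-19:45 (add 7h to convert from UTC-7).
Oliver in UTC: 07:00-12:30, 13:00-19:15 (subtract 2h to convert from UTC+2).
Xiulan in UTC: 08:30-09:45, 10:30-11:30, 14:45-18:00 (add 2h to convert from UTC-2).
Pita in UTC: 09:00-16:15.
Clara ∩ Sam: 07:15-16:15.
Clara ∩ Sam ∩ Gabriel: 08:00-12:30, 14:15-16:15.
Clara ∩ Sam ∩ Gabriel ∩ Oliver: 08:00-12:30, 14:15-16:15.
Clara ∩ Sam ∩ Gabriel ∩ Oliver ∩ Xiulan: 08:30-09:45, 10:30-11:30, 14:45-16:15.
Clara ∩ Sam ∩ Gabriel ∩ Oliver ∩ Xiulan ∩ Pita: 09:00-09:45, 10:30-11:30, 14:45-16:15.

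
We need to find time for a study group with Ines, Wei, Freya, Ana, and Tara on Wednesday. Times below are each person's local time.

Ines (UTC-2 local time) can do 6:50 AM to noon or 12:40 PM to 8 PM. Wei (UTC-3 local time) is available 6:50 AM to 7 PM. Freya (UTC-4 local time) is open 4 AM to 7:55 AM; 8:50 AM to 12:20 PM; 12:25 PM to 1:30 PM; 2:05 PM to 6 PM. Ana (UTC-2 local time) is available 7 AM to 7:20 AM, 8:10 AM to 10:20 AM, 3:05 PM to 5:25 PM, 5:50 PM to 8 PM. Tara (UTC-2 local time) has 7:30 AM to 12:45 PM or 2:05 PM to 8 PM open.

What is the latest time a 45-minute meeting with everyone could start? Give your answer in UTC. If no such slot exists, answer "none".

Ines in UTC: 08:50-14:00, 14:40-22:00 (add 2h to convert from UTC-2).
Wei in UTC: 09:50-22:00 (add 3h to convert from UTC-3).
Freya in UTC: 08:00-11:55, 12:50-16:20, 16:25-17:30, 18:05-22:00 (add 4h to convert from UTC-4).
Ana in UTC: 09:00-09:20, 10:10-12:20, 17:05-19:25, 19:50-22:00 (add 2h to convert from UTC-2).
Tara in UTC: 09:30-14:45, 16:05-22:00 (add 2h to convert from UTC-2).
Ines ∩ Wei: 09:50-14:00, 14:40-22:00.
Ines ∩ Wei ∩ Freya: 09:50-11:55, 12:50-14:00, 14:40-16:20, 16:25-17:30, 18:05-22:00.
Ines ∩ Wei ∩ Freya ∩ Ana: 10:10-11:55, 17:05-17:30, 18:05-19:25, 19:50-22:00.
Ines ∩ Wei ∩ Freya ∩ Ana ∩ Tara: 10:10-11:55, 17:05-17:30, 18:05-19:25, 19:50-22:00.
The last common window of at least 45 minutes is 19:50-22:00; a 45-minute meeting can start as late as 21:15 and still end by 22:00.

21:15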